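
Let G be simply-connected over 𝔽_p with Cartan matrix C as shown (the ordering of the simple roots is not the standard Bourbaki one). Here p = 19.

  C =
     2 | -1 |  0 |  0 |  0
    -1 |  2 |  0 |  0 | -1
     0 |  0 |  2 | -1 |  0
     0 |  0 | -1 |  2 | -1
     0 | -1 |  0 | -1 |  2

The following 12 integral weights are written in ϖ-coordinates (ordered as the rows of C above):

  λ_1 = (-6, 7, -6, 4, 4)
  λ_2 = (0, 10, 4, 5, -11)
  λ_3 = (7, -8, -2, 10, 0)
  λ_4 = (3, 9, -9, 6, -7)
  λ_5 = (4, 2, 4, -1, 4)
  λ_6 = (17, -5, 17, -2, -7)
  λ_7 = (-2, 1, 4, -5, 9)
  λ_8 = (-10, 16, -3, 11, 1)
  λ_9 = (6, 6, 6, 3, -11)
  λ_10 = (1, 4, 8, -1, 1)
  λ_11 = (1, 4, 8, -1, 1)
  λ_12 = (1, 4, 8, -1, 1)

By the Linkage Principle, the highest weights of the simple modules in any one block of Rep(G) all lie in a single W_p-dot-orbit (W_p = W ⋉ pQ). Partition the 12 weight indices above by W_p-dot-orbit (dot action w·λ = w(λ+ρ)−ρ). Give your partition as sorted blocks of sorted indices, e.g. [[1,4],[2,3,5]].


A_5 Cartan matrix, 5 simple roots permuted; ρ=(1,1,1,1,1).

λ_j+ρ reflected into Ā_19 (⟨·,θ^∨⟩≤19); 5-tuples as given:

  λ_1 → (5, 3, 5, 0, 5) · λ_2 → (1, 1, 1, 4, 6) · λ_3 → (1, 1, 1, 4, 6) · λ_4 → (4, 3, 1, 6, 1) · λ_5 → (5, 3, 5, 0, 5) · λ_6 → (1, 1, 1, 4, 6) · λ_7 → (1, 1, 1, 4, 6) · λ_8 → (2, 5, 9, 0, 2) · λ_9 → (4, 3, 1, 6, 1) · λ_10 → (2, 5, 9, 0, 2) · λ_11 → (2, 5, 9, 0, 2) · λ_12 → (2, 5, 9, 0, 2)

4 distinct reps among the 12 weights ⇒ 4 W_19-linkage classes:

[[1, 5], [2, 3, 6, 7], [4, 9], [8, 10, 11, 12]]


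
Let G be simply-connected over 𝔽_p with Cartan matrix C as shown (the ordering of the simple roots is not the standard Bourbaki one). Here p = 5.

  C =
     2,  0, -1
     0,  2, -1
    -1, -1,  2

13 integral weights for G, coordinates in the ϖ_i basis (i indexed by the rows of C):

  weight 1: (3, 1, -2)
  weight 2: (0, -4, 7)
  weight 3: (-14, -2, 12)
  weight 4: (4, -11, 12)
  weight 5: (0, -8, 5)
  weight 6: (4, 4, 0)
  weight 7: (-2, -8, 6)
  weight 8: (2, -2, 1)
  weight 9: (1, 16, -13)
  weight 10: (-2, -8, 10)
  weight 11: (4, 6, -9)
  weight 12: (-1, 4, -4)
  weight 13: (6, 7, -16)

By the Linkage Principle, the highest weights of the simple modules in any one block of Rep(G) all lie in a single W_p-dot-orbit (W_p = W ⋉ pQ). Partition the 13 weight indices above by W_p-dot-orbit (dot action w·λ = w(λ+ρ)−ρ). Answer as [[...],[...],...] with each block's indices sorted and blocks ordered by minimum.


Type A_3, rank 3, |W|=24; reorder rows/cols to standard.

Alcove-folded reps (p=5, 13 weights, presented ϖ-order):

  1: (3, 1, 1)
  2: (3, 1, 1)
  3: (0, 2, 2)
  4: (3, 2, 0)
  5: (1, 3, 1)
  6: (0, 0, 1)
  7: (1, 3, 1)
  8: (3, 1, 1)
  9: (3, 2, 0)
  10: (3, 1, 1)
  11: (0, 2, 2)
  12: (3, 2, 0)
  13: (3, 2, 0)

Linkage partition of the 13 weights (5 classes, p=5):

[[1, 2, 8, 10], [3, 11], [4, 9, 12, 13], [5, 7], [6]]


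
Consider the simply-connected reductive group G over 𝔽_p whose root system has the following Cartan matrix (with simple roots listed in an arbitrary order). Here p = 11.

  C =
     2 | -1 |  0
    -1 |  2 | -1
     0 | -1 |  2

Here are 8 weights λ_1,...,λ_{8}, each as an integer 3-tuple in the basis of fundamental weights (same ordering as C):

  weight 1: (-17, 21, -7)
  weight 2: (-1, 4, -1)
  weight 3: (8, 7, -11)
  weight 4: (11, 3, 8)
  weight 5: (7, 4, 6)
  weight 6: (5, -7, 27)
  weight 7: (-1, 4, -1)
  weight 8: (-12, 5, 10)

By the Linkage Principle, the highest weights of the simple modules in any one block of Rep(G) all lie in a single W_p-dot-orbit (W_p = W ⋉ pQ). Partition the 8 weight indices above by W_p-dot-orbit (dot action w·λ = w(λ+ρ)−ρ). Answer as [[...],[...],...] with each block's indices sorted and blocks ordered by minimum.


A_3 Cartan matrix, 3 simple roots permuted; ρ=(1,1,1).

λ_j+ρ reflected into Ā_11 (⟨·,θ^∨⟩≤11); 3-tuples as given:

  [1] (0, 5, 0);  [2] (0, 5, 0);  [3] (1, 2, 2);  [4] (1, 2, 2);  [5] (1, 2, 2);  [6] (0, 5, 0);  [7] (0, 5, 0);  [8] (0, 5, 0)

Grouping the 8 weights by Ā_11-representative: 2 linkage classes.

[[1, 2, 6, 7, 8], [3, 4, 5]]


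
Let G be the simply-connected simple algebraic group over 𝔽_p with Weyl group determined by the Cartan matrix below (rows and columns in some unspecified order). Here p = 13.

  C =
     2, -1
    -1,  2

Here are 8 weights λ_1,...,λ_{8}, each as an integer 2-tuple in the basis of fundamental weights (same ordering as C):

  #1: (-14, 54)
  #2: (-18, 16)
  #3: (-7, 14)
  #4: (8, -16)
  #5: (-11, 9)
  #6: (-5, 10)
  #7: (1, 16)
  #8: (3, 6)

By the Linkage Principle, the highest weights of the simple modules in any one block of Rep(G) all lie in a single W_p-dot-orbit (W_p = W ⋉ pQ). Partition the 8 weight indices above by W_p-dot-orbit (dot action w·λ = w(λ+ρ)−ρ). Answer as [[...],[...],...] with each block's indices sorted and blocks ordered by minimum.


A_2 Cartan matrix, 2 simple roots permuted; ρ=(1,1).

Folding the 8 weights λ_j+ρ into Ā_13 (reps in the given 2-coord order):

  λ_1 → (10, 0) · λ_2 → (9, 4) · λ_3 → (4, 7) · λ_4 → (4, 7) · λ_5 → (10, 0) · λ_6 → (4, 7) · λ_7 → (4, 7) · λ_8 → (4, 7)

These 8 weights hit 3 W_13-dot-orbits; sizes (2, 1, 5):

[[1, 5], [2], [3, 4, 6, 7, 8]]


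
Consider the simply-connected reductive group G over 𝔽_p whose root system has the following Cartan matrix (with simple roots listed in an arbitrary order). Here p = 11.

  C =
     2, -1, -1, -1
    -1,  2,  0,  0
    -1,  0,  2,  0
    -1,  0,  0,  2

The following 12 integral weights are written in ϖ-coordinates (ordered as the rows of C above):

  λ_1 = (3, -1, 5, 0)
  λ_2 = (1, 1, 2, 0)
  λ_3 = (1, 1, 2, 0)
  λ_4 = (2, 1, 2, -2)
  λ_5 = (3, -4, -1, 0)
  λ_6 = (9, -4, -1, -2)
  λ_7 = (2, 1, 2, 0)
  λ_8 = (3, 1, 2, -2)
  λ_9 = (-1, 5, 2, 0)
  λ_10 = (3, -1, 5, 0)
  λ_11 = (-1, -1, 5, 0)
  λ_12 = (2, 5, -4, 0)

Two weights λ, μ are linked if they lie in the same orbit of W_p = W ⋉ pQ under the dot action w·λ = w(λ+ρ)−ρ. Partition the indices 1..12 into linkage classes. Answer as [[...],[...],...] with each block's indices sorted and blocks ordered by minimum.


D_4 Cartan matrix, 4 simple roots permuted; ρ=(1,1,1,1).

λ_j+ρ reflected into Ā_11 (⟨·,θ^∨⟩≤11); 4-tuples as given:

    [1] (0, 0, 6, 1)
    [2] (2, 2, 3, 1)
    [3] (2, 2, 3, 1)
    [4] (2, 2, 3, 1)
    [5] (1, 3, 0, 1)
    [6] (1, 3, 0, 1)
    [7] (2, 2, 3, 1)
    [8] (2, 2, 3, 1)
    [9] (0, 6, 3, 1)
    [10] (0, 0, 6, 1)
    [11] (0, 0, 6, 1)
    [12] (0, 6, 3, 1)

4 distinct reps among the 12 weights ⇒ 4 W_11-linkage classes:

[[1, 10, 11], [2, 3, 4, 7, 8], [5, 6], [9, 12]]


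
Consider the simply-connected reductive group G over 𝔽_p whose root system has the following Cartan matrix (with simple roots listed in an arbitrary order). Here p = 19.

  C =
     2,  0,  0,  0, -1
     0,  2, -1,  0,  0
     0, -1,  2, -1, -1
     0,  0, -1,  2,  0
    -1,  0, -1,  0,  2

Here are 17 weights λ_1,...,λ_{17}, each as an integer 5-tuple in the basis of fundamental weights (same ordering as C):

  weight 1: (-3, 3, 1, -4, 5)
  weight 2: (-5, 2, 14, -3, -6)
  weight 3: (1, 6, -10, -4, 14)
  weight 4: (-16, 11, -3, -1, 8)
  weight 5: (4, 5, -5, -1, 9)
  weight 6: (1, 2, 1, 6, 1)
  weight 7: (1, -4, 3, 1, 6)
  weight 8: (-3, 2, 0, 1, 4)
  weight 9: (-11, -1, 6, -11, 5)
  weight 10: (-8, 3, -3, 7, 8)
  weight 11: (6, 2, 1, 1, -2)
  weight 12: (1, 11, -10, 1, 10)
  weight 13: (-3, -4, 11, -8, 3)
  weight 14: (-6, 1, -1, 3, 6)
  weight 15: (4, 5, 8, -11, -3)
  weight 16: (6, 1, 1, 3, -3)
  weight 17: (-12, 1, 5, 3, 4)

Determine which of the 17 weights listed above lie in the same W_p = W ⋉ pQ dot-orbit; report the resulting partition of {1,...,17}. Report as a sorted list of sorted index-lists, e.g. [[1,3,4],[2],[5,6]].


Root system D_5: the 5×5 matrix C matches after relabeling.

W_19-reps of the 17 weights in Ā_19 (same 5-coord order as C):

  λ_1+ρ ↦ (2, 3, 1, 2, 3);  λ_2+ρ ↦ (2, 3, 1, 2, 3);  λ_3+ρ ↦ (2, 3, 2, 7, 1);  λ_4+ρ ↦ (7, 2, 2, 6, 0);  λ_5+ρ ↦ (5, 2, 0, 4, 2);  λ_6+ρ ↦ (2, 3, 2, 7, 1);  λ_7+ρ ↦ (2, 3, 1, 2, 3);  λ_8+ρ ↦ (2, 3, 1, 2, 3);  λ_9+ρ ↦ (3, 4, 3, 0, 0);  λ_10+ρ ↦ (7, 2, 2, 6, 0);  λ_11+ρ ↦ (6, 3, 1, 2, 1);  λ_12+ρ ↦ (2, 3, 2, 7, 1);  λ_13+ρ ↦ (2, 3, 2, 7, 1);  λ_14+ρ ↦ (5, 2, 0, 4, 2);  λ_15+ρ ↦ (2, 3, 2, 7, 1);  λ_16+ρ ↦ (5, 2, 0, 4, 2);  λ_17+ρ ↦ (5, 2, 0, 4, 2)

6 distinct reps among the 17 weights ⇒ 6 W_19-linkage classes:

[[1, 2, 7, 8], [3, 6, 12, 13, 15], [4, 10], [5, 14, 16, 17], [9], [11]]


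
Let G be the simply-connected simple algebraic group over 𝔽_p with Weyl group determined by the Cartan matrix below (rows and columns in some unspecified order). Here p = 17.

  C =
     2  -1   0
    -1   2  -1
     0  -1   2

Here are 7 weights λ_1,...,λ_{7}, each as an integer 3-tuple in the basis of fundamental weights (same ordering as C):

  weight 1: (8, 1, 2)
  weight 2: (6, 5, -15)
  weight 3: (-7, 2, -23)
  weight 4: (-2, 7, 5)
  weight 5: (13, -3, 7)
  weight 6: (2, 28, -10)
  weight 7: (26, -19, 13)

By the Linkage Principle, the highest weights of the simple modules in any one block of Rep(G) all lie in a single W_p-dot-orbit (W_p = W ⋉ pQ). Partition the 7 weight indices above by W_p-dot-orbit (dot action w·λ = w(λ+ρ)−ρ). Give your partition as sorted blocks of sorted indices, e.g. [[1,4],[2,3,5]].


C ↔ A_3 under row/col permutation; |W(A_3)| = 24.

W_17-reps of the 7 weights in Ā_17 (same 3-coord order as C):

  1: (9, 2, 3)
  2: (1, 7, 6)
  3: (9, 2, 3)
  4: (1, 7, 6)
  5: (9, 2, 3)
  6: (9, 2, 3)
  7: (1, 7, 6)

Partition of {1..7} into 2 W_17-dot-orbits:

[[1, 3, 5, 6], [2, 4, 7]]


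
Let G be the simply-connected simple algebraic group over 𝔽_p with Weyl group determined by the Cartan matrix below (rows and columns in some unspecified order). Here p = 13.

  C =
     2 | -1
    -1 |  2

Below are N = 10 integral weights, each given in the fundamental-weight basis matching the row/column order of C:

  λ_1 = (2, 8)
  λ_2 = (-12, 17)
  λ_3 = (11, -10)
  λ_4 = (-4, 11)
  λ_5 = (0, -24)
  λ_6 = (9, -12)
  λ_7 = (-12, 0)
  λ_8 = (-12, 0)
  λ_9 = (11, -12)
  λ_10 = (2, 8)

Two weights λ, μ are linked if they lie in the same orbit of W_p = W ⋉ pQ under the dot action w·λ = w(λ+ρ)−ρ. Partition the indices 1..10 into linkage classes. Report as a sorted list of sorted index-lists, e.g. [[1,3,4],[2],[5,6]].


C ↔ A_2 under row/col permutation; |W(A_2)| = 6.

Alcove-folded reps (p=13, 10 weights, presented ϖ-order):

  1: (3, 9) · 2: (6, 2) · 3: (3, 9) · 4: (3, 9) · 5: (3, 9) · 6: (1, 10) · 7: (1, 10) · 8: (1, 10) · 9: (1, 11) · 10: (3, 9)

Partition of {1..10} into 4 W_13-dot-orbits:

[[1, 3, 4, 5, 10], [2], [6, 7, 8], [9]]


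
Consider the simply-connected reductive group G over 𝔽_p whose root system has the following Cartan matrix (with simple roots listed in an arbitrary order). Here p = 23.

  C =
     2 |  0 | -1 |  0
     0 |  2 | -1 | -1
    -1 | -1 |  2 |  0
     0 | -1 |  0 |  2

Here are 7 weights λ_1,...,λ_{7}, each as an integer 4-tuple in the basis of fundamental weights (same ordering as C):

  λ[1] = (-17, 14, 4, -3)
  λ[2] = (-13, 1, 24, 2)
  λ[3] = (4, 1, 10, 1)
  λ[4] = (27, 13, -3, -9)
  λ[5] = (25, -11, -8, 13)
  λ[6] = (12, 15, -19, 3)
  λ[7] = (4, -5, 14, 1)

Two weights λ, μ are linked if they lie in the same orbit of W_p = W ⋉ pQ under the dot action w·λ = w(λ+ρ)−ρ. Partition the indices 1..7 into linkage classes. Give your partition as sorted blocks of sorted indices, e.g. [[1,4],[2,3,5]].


Type A_4, rank 4, |W|=120; reorder rows/cols to standard.

Alcove-folded reps (p=23, 7 weights, presented ϖ-order):

    λ_1 → (5, 2, 11, 2)
    λ_2 → (5, 2, 11, 2)
    λ_3 → (5, 2, 11, 2)
    λ_4 → (6, 2, 3, 4)
    λ_5 → (6, 4, 10, 0)
    λ_6 → (5, 2, 11, 2)
    λ_7 → (5, 2, 11, 2)

Linkage partition of the 7 weights (3 classes, p=23):

[[1, 2, 3, 6, 7], [4], [5]]


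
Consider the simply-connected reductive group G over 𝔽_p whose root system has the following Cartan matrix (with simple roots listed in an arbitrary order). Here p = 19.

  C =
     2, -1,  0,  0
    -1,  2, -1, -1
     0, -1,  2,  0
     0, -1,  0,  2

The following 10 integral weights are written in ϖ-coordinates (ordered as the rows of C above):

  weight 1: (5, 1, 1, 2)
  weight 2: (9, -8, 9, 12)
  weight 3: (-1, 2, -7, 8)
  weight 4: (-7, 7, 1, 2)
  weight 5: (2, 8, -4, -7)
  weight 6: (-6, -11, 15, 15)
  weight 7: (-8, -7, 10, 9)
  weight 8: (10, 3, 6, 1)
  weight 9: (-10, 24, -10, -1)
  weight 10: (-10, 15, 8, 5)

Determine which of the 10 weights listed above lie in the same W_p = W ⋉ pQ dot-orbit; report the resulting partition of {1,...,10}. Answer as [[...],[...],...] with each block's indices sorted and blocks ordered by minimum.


Type D_4, rank 4, |W|=192; reorder rows/cols to standard.

Alcove-folded reps (p=19, 10 weights, presented ϖ-order):

    λ_1+ρ ↦ (6, 2, 2, 3)
    λ_2+ρ ↦ (3, 0, 3, 6)
    λ_3+ρ ↦ (3, 0, 3, 6)
    λ_4+ρ ↦ (6, 2, 2, 3)
    λ_5+ρ ↦ (3, 0, 3, 6)
    λ_6+ρ ↦ (10, 2, 1, 1)
    λ_7+ρ ↦ (6, 2, 2, 3)
    λ_8+ρ ↦ (6, 2, 2, 3)
    λ_9+ρ ↦ (3, 0, 3, 6)
    λ_10+ρ ↦ (3, 0, 3, 6)

The 10 indices split into 3 linkage classes (same alcove rep ⇔ same W_19-dot-orbit):

[[1, 4, 7, 8], [2, 3, 5, 9, 10], [6]]


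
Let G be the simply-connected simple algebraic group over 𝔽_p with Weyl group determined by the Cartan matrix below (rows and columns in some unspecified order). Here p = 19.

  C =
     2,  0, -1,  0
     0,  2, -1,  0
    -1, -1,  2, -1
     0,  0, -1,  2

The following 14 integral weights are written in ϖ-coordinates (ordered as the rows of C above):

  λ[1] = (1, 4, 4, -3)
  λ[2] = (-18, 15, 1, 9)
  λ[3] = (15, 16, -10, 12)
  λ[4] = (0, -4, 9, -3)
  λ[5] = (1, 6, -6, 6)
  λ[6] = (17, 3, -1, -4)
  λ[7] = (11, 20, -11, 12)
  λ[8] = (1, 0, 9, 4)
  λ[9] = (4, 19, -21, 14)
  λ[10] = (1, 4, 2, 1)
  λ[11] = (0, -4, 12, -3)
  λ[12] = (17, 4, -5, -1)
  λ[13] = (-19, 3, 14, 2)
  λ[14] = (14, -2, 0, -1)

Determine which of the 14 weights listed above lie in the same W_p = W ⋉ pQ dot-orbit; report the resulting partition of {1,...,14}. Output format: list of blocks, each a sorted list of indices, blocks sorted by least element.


Root system D_4: the 4×4 matrix C matches after relabeling.

Ā_19 reps of the 14 weights (D_4, coords as presented):

  1: (2, 5, 3, 2)
  2: (2, 1, 1, 5)
  3: (2, 1, 1, 5)
  4: (1, 3, 5, 2)
  5: (3, 2, 2, 2)
  6: (15, 1, 0, 0)
  7: (3, 2, 2, 2)
  8: (2, 1, 1, 5)
  9: (14, 1, 0, 4)
  10: (2, 5, 3, 2)
  11: (1, 3, 5, 2)
  12: (14, 1, 0, 4)
  13: (15, 1, 0, 0)
  14: (15, 1, 0, 0)

The 14 indices split into 6 linkage classes (same alcove rep ⇔ same W_19-dot-orbit):

[[1, 10], [2, 3, 8], [4, 11], [5, 7], [6, 13, 14], [9, 12]]


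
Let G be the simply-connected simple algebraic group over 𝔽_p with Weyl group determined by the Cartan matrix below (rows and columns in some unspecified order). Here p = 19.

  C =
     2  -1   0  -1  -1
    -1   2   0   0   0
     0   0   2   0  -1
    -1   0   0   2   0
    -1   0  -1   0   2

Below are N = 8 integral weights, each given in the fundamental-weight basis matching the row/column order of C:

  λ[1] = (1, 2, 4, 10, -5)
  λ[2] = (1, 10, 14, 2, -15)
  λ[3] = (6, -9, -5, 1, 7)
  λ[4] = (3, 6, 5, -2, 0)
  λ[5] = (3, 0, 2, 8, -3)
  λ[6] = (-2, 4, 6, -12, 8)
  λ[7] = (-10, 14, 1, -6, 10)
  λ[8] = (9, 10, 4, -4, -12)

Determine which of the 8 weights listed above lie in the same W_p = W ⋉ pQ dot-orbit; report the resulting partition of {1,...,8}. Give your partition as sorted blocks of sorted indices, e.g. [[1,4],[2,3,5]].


Dynkin diagram of C (from the 8 off-diagonal −1 entries): D_5.

W_19-reps of the 8 weights in Ā_19 (same 5-coord order as C):

  [1] (2, 1, 1, 9, 2) · [2] (2, 1, 1, 9, 2) · [3] (1, 7, 4, 1, 2) · [4] (1, 7, 4, 1, 2) · [5] (2, 1, 1, 9, 2) · [6] (1, 7, 4, 1, 2) · [7] (2, 1, 1, 9, 2) · [8] (1, 7, 4, 1, 2)

Partition of {1..8} into 2 W_19-dot-orbits:

[[1, 2, 5, 7], [3, 4, 6, 8]]


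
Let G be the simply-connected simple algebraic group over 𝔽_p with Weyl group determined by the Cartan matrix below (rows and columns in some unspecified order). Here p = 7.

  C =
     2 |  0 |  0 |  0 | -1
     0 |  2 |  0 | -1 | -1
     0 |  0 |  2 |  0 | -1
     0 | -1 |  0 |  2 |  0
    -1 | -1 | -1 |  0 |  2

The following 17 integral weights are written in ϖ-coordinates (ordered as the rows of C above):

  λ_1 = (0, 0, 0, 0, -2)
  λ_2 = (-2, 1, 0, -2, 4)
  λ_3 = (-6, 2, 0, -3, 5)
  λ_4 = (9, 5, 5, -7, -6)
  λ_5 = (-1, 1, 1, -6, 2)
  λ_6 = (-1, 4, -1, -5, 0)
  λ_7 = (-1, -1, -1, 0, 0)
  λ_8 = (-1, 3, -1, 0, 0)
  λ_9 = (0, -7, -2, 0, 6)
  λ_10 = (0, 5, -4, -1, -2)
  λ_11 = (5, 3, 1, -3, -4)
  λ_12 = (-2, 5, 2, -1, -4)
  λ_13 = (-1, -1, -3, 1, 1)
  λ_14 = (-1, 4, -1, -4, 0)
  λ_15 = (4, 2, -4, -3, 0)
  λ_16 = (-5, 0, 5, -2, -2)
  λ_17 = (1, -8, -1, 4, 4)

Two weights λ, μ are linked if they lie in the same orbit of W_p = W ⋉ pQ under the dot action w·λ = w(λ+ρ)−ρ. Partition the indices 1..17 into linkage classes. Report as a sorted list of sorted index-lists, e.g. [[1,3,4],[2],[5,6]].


Cartan matrix: type D_5 (|W|=1920); un-permuting the 5 rows.

Folding the 17 weights λ_j+ρ into Ā_7 (reps in the given 5-coord order):

  λ_1 → (0, 0, 0, 1, 1) · λ_2 → (0, 0, 0, 4, 1) · λ_3 → (2, 1, 2, 1, 0) · λ_4 → (3, 1, 1, 0, 0) · λ_5 → (0, 0, 2, 2, 0) · λ_6 → (0, 0, 0, 4, 1) · λ_7 → (0, 0, 0, 1, 1) · λ_8 → (0, 0, 0, 1, 1) · λ_9 → (0, 0, 0, 4, 1) · λ_10 → (3, 1, 1, 0, 0) · λ_11 → (3, 1, 1, 0, 0) · λ_12 → (3, 1, 1, 0, 0) · λ_13 → (0, 0, 2, 2, 0) · λ_14 → (0, 0, 0, 3, 1) · λ_15 → (3, 1, 1, 0, 0) · λ_16 → (0, 0, 0, 4, 1) · λ_17 → (0, 0, 2, 2, 0)

6 distinct reps among the 17 weights ⇒ 6 W_7-linkage classes:

[[1, 7, 8], [2, 6, 9, 16], [3], [4, 10, 11, 12, 15], [5, 13, 17], [14]]


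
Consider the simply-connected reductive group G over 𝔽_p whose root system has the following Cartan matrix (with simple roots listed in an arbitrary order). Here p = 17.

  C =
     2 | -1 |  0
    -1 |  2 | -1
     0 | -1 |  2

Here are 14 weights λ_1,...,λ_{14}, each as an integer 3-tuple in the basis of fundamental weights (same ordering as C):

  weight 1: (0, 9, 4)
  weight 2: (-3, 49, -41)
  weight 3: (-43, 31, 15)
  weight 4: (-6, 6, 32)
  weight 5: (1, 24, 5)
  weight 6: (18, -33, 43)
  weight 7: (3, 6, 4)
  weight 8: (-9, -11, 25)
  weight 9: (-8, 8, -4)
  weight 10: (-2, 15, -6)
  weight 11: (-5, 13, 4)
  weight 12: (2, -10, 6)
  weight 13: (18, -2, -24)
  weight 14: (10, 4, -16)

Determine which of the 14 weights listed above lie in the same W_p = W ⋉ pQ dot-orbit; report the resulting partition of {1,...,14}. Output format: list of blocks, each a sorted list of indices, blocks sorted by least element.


Type A_3, rank 3, |W|=24; reorder rows/cols to standard.

Each λ_j+ρ reduced to Ā_17; 3-tuples below use C's row order:

    λ_1+ρ ↦ (1, 10, 5)
    λ_2+ρ ↦ (6, 1, 2)
    λ_3+ρ ↦ (6, 1, 2)
    λ_4+ρ ↦ (1, 10, 5)
    λ_5+ρ ↦ (6, 1, 2)
    λ_6+ρ ↦ (2, 10, 3)
    λ_7+ρ ↦ (4, 7, 5)
    λ_8+ρ ↦ (1, 7, 1)
    λ_9+ρ ↦ (6, 1, 2)
    λ_10+ρ ↦ (1, 10, 5)
    λ_11+ρ ↦ (2, 10, 3)
    λ_12+ρ ↦ (6, 1, 2)
    λ_13+ρ ↦ (1, 10, 5)
    λ_14+ρ ↦ (1, 10, 5)

Grouping the 14 weights by Ā_17-representative: 5 linkage classes.

[[1, 4, 10, 13, 14], [2, 3, 5, 9, 12], [6, 11], [7], [8]]


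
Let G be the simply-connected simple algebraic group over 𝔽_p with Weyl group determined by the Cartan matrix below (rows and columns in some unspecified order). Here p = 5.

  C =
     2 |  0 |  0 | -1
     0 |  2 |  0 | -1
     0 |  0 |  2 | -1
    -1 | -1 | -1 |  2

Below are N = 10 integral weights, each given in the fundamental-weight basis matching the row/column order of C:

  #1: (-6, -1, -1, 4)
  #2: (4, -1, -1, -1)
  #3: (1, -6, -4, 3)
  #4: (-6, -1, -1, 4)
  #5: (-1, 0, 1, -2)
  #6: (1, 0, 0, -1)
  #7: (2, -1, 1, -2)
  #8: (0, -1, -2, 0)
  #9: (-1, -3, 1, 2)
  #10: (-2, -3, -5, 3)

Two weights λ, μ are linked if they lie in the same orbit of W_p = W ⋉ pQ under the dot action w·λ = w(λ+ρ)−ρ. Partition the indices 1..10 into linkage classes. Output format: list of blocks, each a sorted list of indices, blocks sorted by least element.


D_4 Cartan matrix, 4 simple roots permuted; ρ=(1,1,1,1).

W_5-reps of the 10 weights in Ā_5 (same 4-coord order as C):

  λ_1+ρ ↦ (5, 0, 0, 0);  λ_2+ρ ↦ (5, 0, 0, 0);  λ_3+ρ ↦ (2, 1, 1, 0);  λ_4+ρ ↦ (5, 0, 0, 0);  λ_5+ρ ↦ (1, 0, 1, 0);  λ_6+ρ ↦ (2, 1, 1, 0);  λ_7+ρ ↦ (2, 1, 1, 0);  λ_8+ρ ↦ (1, 0, 1, 0);  λ_9+ρ ↦ (0, 2, 2, 0);  λ_10+ρ ↦ (2, 1, 1, 0)

These 10 weights hit 4 W_5-dot-orbits; sizes (3, 4, 2, 1):

[[1, 2, 4], [3, 6, 7, 10], [5, 8], [9]]


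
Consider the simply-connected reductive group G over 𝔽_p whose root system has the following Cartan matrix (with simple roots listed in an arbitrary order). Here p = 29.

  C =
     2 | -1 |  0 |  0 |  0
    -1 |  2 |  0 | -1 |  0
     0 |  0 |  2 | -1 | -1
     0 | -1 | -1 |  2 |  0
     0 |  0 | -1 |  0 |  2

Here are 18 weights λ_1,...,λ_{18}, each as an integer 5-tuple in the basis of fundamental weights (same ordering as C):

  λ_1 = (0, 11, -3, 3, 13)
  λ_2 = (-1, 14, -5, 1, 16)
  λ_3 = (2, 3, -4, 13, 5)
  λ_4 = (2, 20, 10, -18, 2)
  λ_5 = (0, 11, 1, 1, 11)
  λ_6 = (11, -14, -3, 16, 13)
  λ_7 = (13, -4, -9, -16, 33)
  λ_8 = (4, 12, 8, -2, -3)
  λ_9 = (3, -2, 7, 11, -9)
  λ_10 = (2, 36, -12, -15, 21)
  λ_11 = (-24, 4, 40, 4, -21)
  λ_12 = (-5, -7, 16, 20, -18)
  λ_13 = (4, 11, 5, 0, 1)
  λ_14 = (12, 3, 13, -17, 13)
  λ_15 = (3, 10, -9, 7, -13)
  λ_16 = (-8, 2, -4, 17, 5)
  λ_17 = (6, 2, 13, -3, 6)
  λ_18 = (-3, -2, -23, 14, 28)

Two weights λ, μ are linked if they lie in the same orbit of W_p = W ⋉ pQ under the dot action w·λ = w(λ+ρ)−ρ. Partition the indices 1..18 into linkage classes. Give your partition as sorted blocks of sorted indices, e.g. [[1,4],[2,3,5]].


C ↔ A_5 under row/col permutation; |W(A_5)| = 720.

Ā_29 reps of the 18 weights (A_5, coords as presented):

    [1] (1, 12, 2, 2, 12)
    [2] (1, 12, 2, 2, 12)
    [3] (3, 4, 3, 11, 3)
    [4] (3, 4, 3, 11, 3)
    [5] (1, 12, 2, 2, 12)
    [6] (1, 12, 2, 2, 12)
    [7] (3, 4, 3, 11, 3)
    [8] (5, 12, 6, 1, 2)
    [9] (3, 1, 0, 11, 8)
    [10] (3, 4, 3, 11, 3)
    [11] (5, 12, 6, 1, 2)
    [12] (3, 1, 0, 11, 8)
    [13] (5, 12, 6, 1, 2)
    [14] (1, 12, 2, 2, 12)
    [15] (3, 1, 0, 11, 8)
    [16] (3, 4, 3, 11, 3)
    [17] (7, 1, 12, 2, 7)
    [18] (7, 1, 12, 2, 7)

The 18 indices split into 5 linkage classes (same alcove rep ⇔ same W_29-dot-orbit):

[[1, 2, 5, 6, 14], [3, 4, 7, 10, 16], [8, 11, 13], [9, 12, 15], [17, 18]]


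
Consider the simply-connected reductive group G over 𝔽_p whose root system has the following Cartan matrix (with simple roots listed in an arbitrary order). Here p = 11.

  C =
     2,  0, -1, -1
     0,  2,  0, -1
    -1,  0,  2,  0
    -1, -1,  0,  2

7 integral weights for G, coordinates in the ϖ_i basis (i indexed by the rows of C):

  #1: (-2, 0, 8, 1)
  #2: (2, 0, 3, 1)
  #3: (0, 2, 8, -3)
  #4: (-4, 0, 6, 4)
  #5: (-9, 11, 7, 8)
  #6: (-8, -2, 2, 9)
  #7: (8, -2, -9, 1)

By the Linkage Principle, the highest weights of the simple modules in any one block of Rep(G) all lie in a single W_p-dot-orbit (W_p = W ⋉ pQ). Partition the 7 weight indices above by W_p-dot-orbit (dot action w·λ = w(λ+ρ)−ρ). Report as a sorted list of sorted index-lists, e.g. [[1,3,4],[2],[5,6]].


Dynkin diagram of C (from the 6 off-diagonal −1 entries): A_4.

W_11-reps of the 7 weights in Ā_11 (same 4-coord order as C):

  1: (1, 1, 8, 1) · 2: (3, 1, 4, 2) · 3: (1, 1, 8, 1) · 4: (3, 1, 4, 2) · 5: (1, 1, 8, 1) · 6: (3, 1, 4, 2) · 7: (1, 1, 8, 1)

Partition of {1..7} into 2 W_11-dot-orbits:

[[1, 3, 5, 7], [2, 4, 6]]


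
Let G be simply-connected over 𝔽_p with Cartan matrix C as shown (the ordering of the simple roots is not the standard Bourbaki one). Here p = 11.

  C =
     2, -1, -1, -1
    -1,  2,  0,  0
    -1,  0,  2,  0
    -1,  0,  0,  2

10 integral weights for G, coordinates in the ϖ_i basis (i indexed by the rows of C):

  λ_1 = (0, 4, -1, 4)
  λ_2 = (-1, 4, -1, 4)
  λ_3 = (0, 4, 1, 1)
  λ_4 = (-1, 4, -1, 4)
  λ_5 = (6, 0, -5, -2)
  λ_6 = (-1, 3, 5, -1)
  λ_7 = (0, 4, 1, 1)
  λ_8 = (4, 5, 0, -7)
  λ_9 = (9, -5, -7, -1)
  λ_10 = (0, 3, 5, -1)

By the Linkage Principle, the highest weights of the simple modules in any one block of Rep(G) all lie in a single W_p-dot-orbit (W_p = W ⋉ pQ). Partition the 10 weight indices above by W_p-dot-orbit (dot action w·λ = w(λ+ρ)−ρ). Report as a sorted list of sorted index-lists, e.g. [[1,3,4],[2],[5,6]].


Cartan matrix: type D_4 (|W|=192); un-permuting the 4 rows.

Folding the 10 weights λ_j+ρ into Ā_11 (reps in the given 4-coord order):

  1: (0, 5, 0, 5);  2: (0, 5, 0, 5);  3: (1, 5, 2, 2);  4: (0, 5, 0, 5);  5: (2, 1, 4, 1);  6: (0, 4, 6, 0);  7: (1, 5, 2, 2);  8: (0, 5, 0, 5);  9: (0, 4, 6, 0);  10: (0, 4, 6, 0)

Grouping the 10 weights by Ā_11-representative: 4 linkage classes.

[[1, 2, 4, 8], [3, 7], [5], [6, 9, 10]]


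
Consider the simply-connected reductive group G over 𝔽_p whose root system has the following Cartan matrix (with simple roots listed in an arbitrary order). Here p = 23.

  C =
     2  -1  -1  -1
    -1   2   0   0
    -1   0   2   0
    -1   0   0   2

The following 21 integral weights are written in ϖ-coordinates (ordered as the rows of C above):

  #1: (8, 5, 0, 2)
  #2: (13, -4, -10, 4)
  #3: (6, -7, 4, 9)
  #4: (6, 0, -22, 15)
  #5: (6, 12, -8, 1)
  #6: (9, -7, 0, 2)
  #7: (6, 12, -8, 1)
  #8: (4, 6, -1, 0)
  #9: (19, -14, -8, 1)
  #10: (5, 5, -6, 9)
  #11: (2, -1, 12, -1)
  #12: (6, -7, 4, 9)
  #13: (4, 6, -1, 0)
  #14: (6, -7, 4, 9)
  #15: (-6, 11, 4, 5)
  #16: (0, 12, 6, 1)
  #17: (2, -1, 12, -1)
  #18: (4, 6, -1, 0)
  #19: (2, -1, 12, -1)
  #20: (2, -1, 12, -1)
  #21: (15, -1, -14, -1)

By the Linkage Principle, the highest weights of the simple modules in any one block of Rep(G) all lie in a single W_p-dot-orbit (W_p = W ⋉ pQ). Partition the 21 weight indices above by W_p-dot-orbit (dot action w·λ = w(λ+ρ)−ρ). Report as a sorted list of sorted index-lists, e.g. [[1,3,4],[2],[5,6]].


Type D_4, rank 4, |W|=192; reorder rows/cols to standard.

Folding the 21 weights λ_j+ρ into Ā_23 (reps in the given 4-coord order):

  1: (4, 6, 1, 3) · 2: (2, 3, 9, 5) · 3: (1, 6, 5, 10) · 4: (0, 13, 7, 2) · 5: (0, 13, 7, 2) · 6: (4, 6, 1, 3) · 7: (0, 13, 7, 2) · 8: (5, 7, 0, 1) · 9: (0, 13, 7, 2) · 10: (1, 6, 5, 10) · 11: (3, 0, 13, 0) · 12: (1, 6, 5, 10) · 13: (5, 7, 0, 1) · 14: (1, 6, 5, 10) · 15: (5, 7, 0, 1) · 16: (0, 13, 7, 2) · 17: (3, 0, 13, 0) · 18: (5, 7, 0, 1) · 19: (3, 0, 13, 0) · 20: (3, 0, 13, 0) · 21: (3, 0, 13, 0)

Partition of {1..21} into 6 W_23-dot-orbits:

[[1, 6], [2], [3, 10, 12, 14], [4, 5, 7, 9, 16], [8, 13, 15, 18], [11, 17, 19, 20, 21]]


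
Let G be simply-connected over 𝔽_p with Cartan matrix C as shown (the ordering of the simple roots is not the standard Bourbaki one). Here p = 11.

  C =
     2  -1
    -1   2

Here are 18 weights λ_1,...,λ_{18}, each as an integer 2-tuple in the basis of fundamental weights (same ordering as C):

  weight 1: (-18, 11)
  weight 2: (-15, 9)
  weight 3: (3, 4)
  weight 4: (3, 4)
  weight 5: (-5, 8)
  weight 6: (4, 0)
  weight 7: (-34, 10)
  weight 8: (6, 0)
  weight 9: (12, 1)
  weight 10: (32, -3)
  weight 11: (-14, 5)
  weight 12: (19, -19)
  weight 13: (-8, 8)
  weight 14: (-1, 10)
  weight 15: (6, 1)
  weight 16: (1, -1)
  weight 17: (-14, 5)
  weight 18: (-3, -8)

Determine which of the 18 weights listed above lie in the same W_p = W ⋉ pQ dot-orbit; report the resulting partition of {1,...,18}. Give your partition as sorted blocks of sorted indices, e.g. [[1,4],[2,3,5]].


A_2 Cartan matrix, 2 simple roots permuted; ρ=(1,1).

Ā_11 reps of the 18 weights (A_2, coords as presented):

    [1] (5, 1)
    [2] (7, 1)
    [3] (4, 5)
    [4] (4, 5)
    [5] (4, 5)
    [6] (5, 1)
    [7] (0, 11)
    [8] (7, 1)
    [9] (7, 2)
    [10] (2, 0)
    [11] (4, 5)
    [12] (7, 2)
    [13] (7, 2)
    [14] (0, 11)
    [15] (7, 2)
    [16] (2, 0)
    [17] (4, 5)
    [18] (7, 2)

Linkage partition of the 18 weights (6 classes, p=11):

[[1, 6], [2, 8], [3, 4, 5, 11, 17], [7, 14], [9, 12, 13, 15, 18], [10, 16]]


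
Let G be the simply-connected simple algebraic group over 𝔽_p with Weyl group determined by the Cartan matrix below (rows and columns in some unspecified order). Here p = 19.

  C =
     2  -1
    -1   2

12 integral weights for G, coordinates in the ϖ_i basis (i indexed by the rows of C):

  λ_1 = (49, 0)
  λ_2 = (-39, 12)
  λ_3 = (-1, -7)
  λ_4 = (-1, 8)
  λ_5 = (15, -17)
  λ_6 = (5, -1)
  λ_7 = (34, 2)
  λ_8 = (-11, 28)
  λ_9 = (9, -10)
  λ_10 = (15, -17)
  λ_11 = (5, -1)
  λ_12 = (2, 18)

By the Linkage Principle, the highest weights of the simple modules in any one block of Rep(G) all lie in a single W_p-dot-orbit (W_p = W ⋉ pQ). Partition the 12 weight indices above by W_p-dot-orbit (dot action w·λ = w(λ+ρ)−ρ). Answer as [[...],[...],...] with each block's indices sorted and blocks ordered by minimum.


A_2 Cartan matrix, 2 simple roots permuted; ρ=(1,1).

Alcove-folded reps (p=19, 12 weights, presented ϖ-order):

  1: (1, 6) · 2: (6, 0) · 3: (6, 0) · 4: (0, 9) · 5: (0, 16) · 6: (6, 0) · 7: (0, 16) · 8: (0, 9) · 9: (1, 9) · 10: (0, 16) · 11: (6, 0) · 12: (0, 16)

Linkage partition of the 12 weights (5 classes, p=19):

[[1], [2, 3, 6, 11], [4, 8], [5, 7, 10, 12], [9]]


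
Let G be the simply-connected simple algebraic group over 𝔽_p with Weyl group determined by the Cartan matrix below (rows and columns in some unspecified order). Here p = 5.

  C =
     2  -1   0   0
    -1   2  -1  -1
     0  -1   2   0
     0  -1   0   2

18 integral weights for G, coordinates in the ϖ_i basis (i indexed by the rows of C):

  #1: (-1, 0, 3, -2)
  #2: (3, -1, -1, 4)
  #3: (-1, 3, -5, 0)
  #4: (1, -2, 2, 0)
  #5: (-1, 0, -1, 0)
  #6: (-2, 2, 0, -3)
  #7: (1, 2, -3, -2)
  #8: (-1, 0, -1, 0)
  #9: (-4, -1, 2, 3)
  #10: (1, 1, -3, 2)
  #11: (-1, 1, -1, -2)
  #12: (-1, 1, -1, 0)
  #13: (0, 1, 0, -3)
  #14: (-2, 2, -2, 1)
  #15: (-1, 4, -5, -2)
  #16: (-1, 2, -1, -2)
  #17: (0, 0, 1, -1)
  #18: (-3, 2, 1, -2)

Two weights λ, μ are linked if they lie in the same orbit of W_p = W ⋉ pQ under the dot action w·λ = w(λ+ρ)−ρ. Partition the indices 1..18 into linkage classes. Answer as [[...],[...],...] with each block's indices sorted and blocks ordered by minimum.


D_4 Cartan matrix, 4 simple roots permuted; ρ=(1,1,1,1).

λ_j+ρ reflected into Ā_5 (⟨·,θ^∨⟩≤5); 4-tuples as given:

  λ_1 → (0, 0, 4, 1);  λ_2 → (0, 0, 4, 1);  λ_3 → (0, 0, 4, 1);  λ_4 → (1, 1, 2, 0);  λ_5 → (0, 1, 0, 1);  λ_6 → (1, 0, 1, 2);  λ_7 → (2, 0, 2, 1);  λ_8 → (0, 1, 0, 1);  λ_9 → (0, 1, 0, 1);  λ_10 → (0, 2, 0, 1);  λ_11 → (0, 1, 0, 1);  λ_12 → (0, 2, 0, 1);  λ_13 → (1, 0, 1, 2);  λ_14 → (1, 0, 1, 2);  λ_15 → (0, 0, 4, 1);  λ_16 → (0, 2, 0, 1);  λ_17 → (1, 1, 2, 0);  λ_18 → (2, 0, 2, 1)

6 distinct reps among the 18 weights ⇒ 6 W_5-linkage classes:

[[1, 2, 3, 15], [4, 17], [5, 8, 9, 11], [6, 13, 14], [7, 18], [10, 12, 16]]


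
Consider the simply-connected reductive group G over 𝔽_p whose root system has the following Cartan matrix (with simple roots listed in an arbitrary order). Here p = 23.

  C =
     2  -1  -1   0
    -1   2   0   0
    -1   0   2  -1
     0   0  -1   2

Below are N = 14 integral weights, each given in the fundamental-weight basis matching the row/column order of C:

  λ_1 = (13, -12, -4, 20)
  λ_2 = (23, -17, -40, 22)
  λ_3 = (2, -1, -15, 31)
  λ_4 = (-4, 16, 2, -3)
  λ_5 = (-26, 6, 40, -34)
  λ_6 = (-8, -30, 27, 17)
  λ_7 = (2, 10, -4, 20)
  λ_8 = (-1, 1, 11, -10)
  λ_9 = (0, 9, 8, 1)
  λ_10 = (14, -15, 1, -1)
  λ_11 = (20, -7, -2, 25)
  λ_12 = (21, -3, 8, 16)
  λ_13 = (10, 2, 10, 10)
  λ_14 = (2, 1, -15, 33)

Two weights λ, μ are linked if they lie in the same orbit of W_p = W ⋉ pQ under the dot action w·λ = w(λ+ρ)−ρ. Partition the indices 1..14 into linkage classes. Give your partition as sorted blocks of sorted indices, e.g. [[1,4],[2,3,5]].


Root system A_4: the 4×4 matrix C matches after relabeling.

Ā_23 reps of the 14 weights (A_4, coords as presented):

  λ_1+ρ ↦ (0, 2, 3, 9);  λ_2+ρ ↦ (7, 1, 0, 8);  λ_3+ρ ↦ (0, 2, 3, 9);  λ_4+ρ ↦ (1, 14, 2, 0);  λ_5+ρ ↦ (0, 10, 5, 2);  λ_6+ρ ↦ (0, 10, 5, 2);  λ_7+ρ ↦ (0, 2, 3, 9);  λ_8+ρ ↦ (0, 2, 3, 9);  λ_9+ρ ↦ (1, 10, 9, 2);  λ_10+ρ ↦ (1, 14, 2, 0);  λ_11+ρ ↦ (1, 14, 2, 0);  λ_12+ρ ↦ (1, 14, 2, 0);  λ_13+ρ ↦ (1, 10, 9, 2);  λ_14+ρ ↦ (0, 2, 3, 9)

Grouping the 14 weights by Ā_23-representative: 5 linkage classes.

[[1, 3, 7, 8, 14], [2], [4, 10, 11, 12], [5, 6], [9, 13]]


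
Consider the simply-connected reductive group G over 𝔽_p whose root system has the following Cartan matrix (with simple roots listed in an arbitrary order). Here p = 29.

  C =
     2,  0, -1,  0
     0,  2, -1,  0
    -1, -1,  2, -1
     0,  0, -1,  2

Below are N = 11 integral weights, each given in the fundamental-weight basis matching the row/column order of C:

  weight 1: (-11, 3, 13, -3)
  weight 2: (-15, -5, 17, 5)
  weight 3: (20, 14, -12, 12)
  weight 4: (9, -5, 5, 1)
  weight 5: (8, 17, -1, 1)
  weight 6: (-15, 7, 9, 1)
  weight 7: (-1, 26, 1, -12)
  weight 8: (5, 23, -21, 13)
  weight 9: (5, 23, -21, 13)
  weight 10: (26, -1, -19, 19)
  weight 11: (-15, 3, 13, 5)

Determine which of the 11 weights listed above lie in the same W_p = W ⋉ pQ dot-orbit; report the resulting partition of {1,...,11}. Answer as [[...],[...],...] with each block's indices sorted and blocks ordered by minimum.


Dynkin diagram of C (from the 6 off-diagonal −1 entries): D_4.

Ā_29 reps of the 11 weights (D_4, coords as presented):

  [1] (10, 4, 2, 2) · [2] (14, 4, 0, 6) · [3] (10, 4, 2, 2) · [4] (10, 4, 2, 2) · [5] (9, 18, 0, 2) · [6] (10, 4, 2, 2) · [7] (9, 18, 0, 2) · [8] (14, 4, 0, 6) · [9] (14, 4, 0, 6) · [10] (9, 18, 0, 2) · [11] (14, 4, 0, 6)

Partition of {1..11} into 3 W_29-dot-orbits:

[[1, 3, 4, 6], [2, 8, 9, 11], [5, 7, 10]]


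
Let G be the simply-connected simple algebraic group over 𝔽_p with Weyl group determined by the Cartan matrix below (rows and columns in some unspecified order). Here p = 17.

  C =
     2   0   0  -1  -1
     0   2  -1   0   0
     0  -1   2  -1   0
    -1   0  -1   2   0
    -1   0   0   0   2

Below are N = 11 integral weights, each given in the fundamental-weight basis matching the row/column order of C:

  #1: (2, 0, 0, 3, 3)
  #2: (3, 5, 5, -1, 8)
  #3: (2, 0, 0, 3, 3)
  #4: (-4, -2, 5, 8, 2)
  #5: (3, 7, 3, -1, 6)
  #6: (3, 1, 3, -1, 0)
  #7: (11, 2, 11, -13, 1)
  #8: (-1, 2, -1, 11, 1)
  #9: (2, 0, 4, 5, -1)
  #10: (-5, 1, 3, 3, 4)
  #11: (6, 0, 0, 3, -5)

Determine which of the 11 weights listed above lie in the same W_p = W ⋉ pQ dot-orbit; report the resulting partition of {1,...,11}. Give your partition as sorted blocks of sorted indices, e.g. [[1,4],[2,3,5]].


Type A_5, rank 5, |W|=720; reorder rows/cols to standard.

W_17-reps of the 11 weights in Ā_17 (same 5-coord order as C):

    λ_1 → (3, 1, 1, 4, 4)
    λ_2 → (4, 2, 4, 0, 1)
    λ_3 → (3, 1, 1, 4, 4)
    λ_4 → (3, 1, 5, 6, 0)
    λ_5 → (4, 2, 4, 0, 1)
    λ_6 → (4, 2, 4, 0, 1)
    λ_7 → (0, 3, 0, 12, 2)
    λ_8 → (0, 3, 0, 12, 2)
    λ_9 → (3, 1, 5, 6, 0)
    λ_10 → (4, 2, 4, 0, 1)
    λ_11 → (3, 1, 1, 4, 4)

Grouping the 11 weights by Ā_17-representative: 4 linkage classes.

[[1, 3, 11], [2, 5, 6, 10], [4, 9], [7, 8]]


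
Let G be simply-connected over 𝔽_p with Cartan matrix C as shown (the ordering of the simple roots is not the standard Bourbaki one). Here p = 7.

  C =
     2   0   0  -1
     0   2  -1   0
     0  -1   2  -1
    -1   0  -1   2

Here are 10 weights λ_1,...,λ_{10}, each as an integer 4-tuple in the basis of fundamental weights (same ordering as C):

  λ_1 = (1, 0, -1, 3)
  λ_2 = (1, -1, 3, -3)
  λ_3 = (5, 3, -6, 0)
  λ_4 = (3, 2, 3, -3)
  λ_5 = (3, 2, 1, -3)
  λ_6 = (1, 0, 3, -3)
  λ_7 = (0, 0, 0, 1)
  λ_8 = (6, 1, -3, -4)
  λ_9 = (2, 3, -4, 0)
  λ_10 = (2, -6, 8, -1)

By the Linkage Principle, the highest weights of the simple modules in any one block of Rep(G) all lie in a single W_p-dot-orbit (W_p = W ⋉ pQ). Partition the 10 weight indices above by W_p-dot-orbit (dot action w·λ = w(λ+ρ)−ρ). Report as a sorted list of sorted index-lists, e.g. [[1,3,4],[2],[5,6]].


Root system A_4: the 4×4 matrix C matches after relabeling.

Each λ_j+ρ reduced to Ā_7; 4-tuples below use C's row order:

  λ_1 → (2, 1, 0, 4)
  λ_2 → (0, 0, 2, 2)
  λ_3 → (2, 1, 0, 4)
  λ_4 → (0, 1, 2, 2)
  λ_5 → (2, 3, 0, 2)
  λ_6 → (0, 1, 2, 2)
  λ_7 → (1, 1, 1, 2)
  λ_8 → (2, 3, 0, 2)
  λ_9 → (1, 1, 1, 2)
  λ_10 → (0, 0, 2, 2)

Partition of {1..10} into 5 W_7-dot-orbits:

[[1, 3], [2, 10], [4, 6], [5, 8], [7, 9]]


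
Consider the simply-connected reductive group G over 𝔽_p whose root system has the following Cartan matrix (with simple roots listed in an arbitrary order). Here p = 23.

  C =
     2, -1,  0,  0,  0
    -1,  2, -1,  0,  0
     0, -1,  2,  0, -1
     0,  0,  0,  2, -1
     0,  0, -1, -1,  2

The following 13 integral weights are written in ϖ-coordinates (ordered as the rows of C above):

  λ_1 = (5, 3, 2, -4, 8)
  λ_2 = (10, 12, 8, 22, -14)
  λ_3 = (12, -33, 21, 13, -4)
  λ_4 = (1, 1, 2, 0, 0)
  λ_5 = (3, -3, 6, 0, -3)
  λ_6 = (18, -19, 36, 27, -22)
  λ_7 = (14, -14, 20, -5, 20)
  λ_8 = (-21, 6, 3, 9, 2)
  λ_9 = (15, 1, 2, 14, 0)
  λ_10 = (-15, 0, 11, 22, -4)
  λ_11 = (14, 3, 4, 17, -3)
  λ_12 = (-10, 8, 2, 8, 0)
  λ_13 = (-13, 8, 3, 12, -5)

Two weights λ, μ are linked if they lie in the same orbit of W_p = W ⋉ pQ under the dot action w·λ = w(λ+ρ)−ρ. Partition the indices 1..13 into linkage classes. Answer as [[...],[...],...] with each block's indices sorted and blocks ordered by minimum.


C ↔ A_5 under row/col permutation; |W(A_5)| = 720.

Alcove-folded reps (p=23, 13 weights, presented ϖ-order):

  λ_1+ρ ↦ (6, 4, 3, 3, 6);  λ_2+ρ ↦ (9, 0, 3, 9, 1);  λ_3+ρ ↦ (9, 0, 3, 9, 1);  λ_4+ρ ↦ (2, 2, 3, 1, 1);  λ_5+ρ ↦ (2, 2, 3, 1, 1);  λ_6+ρ ↦ (2, 2, 3, 1, 1);  λ_7+ρ ↦ (2, 4, 2, 2, 0);  λ_8+ρ ↦ (6, 4, 3, 3, 6);  λ_9+ρ ↦ (2, 2, 3, 1, 1);  λ_10+ρ ↦ (9, 0, 3, 9, 1);  λ_11+ρ ↦ (2, 2, 3, 1, 1);  λ_12+ρ ↦ (9, 0, 3, 9, 1);  λ_13+ρ ↦ (9, 0, 3, 9, 1)

4 distinct reps among the 13 weights ⇒ 4 W_23-linkage classes:

[[1, 8], [2, 3, 10, 12, 13], [4, 5, 6, 9, 11], [7]]


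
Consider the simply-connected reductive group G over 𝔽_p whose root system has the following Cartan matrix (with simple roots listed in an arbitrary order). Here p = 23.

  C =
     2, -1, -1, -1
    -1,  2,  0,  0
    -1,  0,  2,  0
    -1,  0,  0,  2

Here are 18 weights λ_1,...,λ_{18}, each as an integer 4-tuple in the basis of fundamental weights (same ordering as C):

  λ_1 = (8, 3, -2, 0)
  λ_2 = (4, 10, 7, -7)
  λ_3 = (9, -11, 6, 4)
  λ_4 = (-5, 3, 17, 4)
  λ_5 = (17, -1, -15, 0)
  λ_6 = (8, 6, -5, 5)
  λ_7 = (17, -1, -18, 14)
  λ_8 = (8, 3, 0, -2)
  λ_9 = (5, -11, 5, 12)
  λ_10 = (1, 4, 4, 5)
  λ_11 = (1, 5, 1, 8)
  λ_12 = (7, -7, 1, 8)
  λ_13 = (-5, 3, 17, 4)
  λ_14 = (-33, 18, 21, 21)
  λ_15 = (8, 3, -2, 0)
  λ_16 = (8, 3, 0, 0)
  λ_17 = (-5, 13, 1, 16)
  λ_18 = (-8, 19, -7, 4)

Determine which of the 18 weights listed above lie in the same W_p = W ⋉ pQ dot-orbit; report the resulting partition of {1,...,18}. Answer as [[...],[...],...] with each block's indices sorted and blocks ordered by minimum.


C ↔ D_4 under row/col permutation; |W(D_4)| = 192.

Each λ_j+ρ reduced to Ā_23; 4-tuples below use C's row order:

  1: (8, 4, 1, 1);  2: (0, 10, 7, 5);  3: (0, 10, 7, 5);  4: (4, 0, 14, 1);  5: (4, 0, 14, 1);  6: (1, 7, 4, 6);  7: (0, 10, 7, 5);  8: (8, 4, 1, 1);  9: (2, 6, 2, 9);  10: (2, 5, 5, 6);  11: (2, 6, 2, 9);  12: (2, 6, 2, 9);  13: (4, 0, 14, 1);  14: (8, 4, 1, 1);  15: (8, 4, 1, 1);  16: (8, 4, 1, 1);  17: (2, 6, 2, 9);  18: (2, 5, 5, 6)

Linkage partition of the 18 weights (6 classes, p=23):

[[1, 8, 14, 15, 16], [2, 3, 7], [4, 5, 13], [6], [9, 11, 12, 17], [10, 18]]
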